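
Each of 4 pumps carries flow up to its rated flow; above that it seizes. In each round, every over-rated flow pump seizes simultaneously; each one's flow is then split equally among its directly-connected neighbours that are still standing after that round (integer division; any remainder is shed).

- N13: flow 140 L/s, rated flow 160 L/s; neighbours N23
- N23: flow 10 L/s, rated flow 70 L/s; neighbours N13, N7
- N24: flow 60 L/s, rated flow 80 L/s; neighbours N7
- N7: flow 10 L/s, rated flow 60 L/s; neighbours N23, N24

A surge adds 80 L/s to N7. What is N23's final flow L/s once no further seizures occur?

Round 1 — N7 at 90 > 60. N7 seizes.
  N7 sheds 90 L/s to N23, N24: 45 each.
    N23: 10+45 = 55 ≤ 70
    N24: 60+45 = 105 > 80
Round 2 — N24 seizes.
  N24 sheds 105 L/s: no online neighbours, lost.
No further seizures.

55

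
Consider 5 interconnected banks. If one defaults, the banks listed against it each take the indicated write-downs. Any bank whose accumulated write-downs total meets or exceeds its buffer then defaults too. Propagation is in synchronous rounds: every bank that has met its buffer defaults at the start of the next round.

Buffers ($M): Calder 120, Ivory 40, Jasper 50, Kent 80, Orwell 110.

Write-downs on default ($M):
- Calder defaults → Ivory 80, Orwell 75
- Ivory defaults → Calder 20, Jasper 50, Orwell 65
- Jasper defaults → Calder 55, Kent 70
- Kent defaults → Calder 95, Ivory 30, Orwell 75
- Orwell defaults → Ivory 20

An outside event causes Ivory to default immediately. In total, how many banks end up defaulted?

2

Round 1 — Ivory defaults (initial).
  Calder: +20 → 20 < 120
  Jasper: +50 → 50 ≥ 50
  Orwell: +65 → 65 < 110
Round 2 — Jasper defaults.
  Calder: +55 → 75 < 120
  Kent: +70 → 70 < 80
No further defaults.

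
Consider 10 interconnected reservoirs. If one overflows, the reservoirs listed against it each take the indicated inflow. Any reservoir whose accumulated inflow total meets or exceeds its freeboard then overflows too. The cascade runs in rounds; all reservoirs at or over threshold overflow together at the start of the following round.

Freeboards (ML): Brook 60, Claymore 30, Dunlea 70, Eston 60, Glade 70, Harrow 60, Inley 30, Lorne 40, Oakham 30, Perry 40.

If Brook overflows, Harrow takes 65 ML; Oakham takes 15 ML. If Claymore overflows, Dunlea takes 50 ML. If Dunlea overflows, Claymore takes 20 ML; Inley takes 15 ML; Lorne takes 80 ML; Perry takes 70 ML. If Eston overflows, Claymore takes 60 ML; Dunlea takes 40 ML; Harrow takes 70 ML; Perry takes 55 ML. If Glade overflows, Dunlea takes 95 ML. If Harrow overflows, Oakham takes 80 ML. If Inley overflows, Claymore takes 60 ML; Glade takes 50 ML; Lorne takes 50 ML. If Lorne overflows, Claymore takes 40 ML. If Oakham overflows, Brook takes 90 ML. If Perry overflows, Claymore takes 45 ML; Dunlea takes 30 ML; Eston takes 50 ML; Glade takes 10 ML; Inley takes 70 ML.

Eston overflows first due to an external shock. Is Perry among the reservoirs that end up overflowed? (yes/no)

Round 1 — Eston overflows (initial).
  Claymore: +60 → 60 ≥ 30
  Dunlea: +40 → 40 < 70
  Harrow: +70 → 70 ≥ 60
  Perry: +55 → 55 ≥ 40
Round 2 — Claymore, Harrow, Perry overflow.
  Dunlea: +50+30 → 120 ≥ 70
  Glade: +10 → 10 < 70
  Inley: +70 → 70 ≥ 30
  Oakham: +80 → 80 ≥ 30
Round 3 — Dunlea, Inley, Oakham overflow.
  Brook: +90 → 90 ≥ 60
  Glade: +50 → 60 < 70
  Lorne: +80+50 → 130 ≥ 40
Round 4 — Brook, Lorne overflow.
No further overflows.

yes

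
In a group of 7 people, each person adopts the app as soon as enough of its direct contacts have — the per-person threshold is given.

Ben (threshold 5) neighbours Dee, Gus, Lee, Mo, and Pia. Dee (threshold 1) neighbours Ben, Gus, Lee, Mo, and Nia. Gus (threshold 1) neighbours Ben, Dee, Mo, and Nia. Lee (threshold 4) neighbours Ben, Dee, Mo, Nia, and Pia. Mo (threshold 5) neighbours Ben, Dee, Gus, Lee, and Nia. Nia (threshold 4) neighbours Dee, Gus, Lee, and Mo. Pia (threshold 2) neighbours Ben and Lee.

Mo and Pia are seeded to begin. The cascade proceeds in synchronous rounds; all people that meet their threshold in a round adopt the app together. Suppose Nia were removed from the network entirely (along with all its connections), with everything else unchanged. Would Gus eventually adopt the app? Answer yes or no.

yes

With Nia removed:
Round 1 — Mo, Pia adopt the app (initial).
Round 2 — checking thresholds:
  Ben: 2 of 5 neighbours < 5, below threshold.
  Dee: 1 of 4 neighbours ≥ 1, adopts the app.
  Gus: 1 of 3 neighbours ≥ 1, adopts the app.
  Lee: 2 of 4 neighbours < 4, below threshold.
Round 3 — no new adoptions; cascade stops.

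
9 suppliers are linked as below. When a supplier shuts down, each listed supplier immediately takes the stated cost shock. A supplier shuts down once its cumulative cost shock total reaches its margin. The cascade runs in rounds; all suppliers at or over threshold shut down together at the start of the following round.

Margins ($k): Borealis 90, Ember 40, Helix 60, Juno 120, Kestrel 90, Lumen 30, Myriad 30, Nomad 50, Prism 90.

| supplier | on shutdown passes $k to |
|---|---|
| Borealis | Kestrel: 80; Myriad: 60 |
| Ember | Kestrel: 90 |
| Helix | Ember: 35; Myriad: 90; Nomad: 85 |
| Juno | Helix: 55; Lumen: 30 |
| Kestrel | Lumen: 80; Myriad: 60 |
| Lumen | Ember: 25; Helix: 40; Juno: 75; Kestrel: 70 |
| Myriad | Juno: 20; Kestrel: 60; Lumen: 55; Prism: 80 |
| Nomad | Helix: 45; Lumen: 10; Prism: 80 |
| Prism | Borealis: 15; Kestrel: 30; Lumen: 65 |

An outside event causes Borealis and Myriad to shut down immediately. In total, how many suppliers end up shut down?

Round 1 — Borealis, Myriad shut down (initial).
  Juno: +20 → 20 < 120
  Kestrel: +80+60 → 140 ≥ 90
  Lumen: +55 → 55 ≥ 30
  Prism: +80 → 80 < 90
Round 2 — Kestrel, Lumen shut down.
  Ember: +25 → 25 < 40
  Helix: +40 → 40 < 60
  Juno: +75 → 95 < 120
No further shutdowns.

4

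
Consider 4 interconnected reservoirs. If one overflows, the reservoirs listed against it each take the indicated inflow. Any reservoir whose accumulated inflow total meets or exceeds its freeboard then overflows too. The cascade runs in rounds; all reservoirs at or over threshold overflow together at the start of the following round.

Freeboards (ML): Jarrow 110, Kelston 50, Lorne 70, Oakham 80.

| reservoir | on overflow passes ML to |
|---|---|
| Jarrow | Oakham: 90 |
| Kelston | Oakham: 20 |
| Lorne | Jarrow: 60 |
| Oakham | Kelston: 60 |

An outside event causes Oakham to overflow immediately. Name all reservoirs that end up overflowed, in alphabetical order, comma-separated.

Round 1 — Oakham overflows (initial).
  Kelston: +60 → 60 ≥ 50
Round 2 — Kelston overflows.
No further overflows.

Kelston, Oakham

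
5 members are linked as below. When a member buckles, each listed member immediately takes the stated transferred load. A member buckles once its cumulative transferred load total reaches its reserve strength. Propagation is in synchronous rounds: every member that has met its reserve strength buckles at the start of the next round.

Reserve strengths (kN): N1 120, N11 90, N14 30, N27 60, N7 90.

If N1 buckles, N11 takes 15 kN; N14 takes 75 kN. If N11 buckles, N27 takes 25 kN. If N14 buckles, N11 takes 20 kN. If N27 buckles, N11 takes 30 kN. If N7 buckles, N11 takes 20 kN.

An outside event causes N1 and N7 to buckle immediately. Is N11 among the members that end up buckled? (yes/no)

Round 1 — N1, N7 buckle (initial).
  N11: +15+20 → 35 < 90
  N14: +75 → 75 ≥ 30
Round 2 — N14 buckles.
  N11: +20 → 55 < 90
No further bucklings.

no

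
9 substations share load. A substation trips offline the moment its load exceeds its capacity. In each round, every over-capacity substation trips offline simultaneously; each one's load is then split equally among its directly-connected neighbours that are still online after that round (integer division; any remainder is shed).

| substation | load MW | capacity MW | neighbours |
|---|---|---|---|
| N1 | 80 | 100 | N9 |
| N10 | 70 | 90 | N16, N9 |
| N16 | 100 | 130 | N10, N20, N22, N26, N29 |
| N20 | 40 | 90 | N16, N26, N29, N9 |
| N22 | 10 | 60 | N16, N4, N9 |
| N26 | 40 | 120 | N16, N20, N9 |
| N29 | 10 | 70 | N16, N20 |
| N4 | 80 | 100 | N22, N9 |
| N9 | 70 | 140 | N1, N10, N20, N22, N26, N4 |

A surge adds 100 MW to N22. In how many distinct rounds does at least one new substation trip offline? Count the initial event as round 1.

5

Round 1 — N22 at 110 > 60. N22 trips offline.
  N22 sheds 110 MW to N16, N4, N9: 36 each (2 lost).
    N16: 100+36 = 136 > 130
    N4: 80+36 = 116 > 100
    N9: 70+36 = 106 ≤ 140
Round 2 — N16, N4 trip offline.
  N16 sheds 136 MW to N10, N20, N26, N29: 34 each.
    N10: 70+34 = 104 > 90
    N20: 40+34 = 74 ≤ 90
    N26: 40+34 = 74 ≤ 120
    N29: 10+34 = 44 ≤ 70
  N4 sheds 116 MW to N9: 116 each.
    N9: 106+116 = 222 > 140
Round 3 — N10, N9 trip offline.
  N10 sheds 104 MW: no online neighbours, lost.
  N9 sheds 222 MW to N1, N20, N26: 74 each.
    N1: 80+74 = 154 > 100
    N20: 74+74 = 148 > 90
    N26: 74+74 = 148 > 120
Round 4 — N1, N20, N26 trip offline.
  N1 sheds 154 MW: no online neighbours, lost.
  N20 sheds 148 MW to N29: 148 each.
    N29: 44+148 = 192 > 70
  N26 sheds 148 MW: no online neighbours, lost.
Round 5 — N29 trips offline.
  N29 sheds 192 MW: no online neighbours, lost.
No further trips.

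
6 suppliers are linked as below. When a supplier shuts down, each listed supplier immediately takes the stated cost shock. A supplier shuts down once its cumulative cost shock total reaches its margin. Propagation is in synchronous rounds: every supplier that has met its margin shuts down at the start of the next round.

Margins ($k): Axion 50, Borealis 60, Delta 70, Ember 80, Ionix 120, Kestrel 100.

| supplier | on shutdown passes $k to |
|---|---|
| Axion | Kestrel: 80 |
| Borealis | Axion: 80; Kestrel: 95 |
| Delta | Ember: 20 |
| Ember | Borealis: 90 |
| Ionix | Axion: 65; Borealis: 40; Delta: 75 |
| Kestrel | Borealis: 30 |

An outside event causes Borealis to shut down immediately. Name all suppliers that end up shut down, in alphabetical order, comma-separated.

Axion, Borealis, Kestrel

Round 1 — Borealis shuts down (initial).
  Axion: +80 → 80 ≥ 50
  Kestrel: +95 → 95 < 100
Round 2 — Axion shuts down.
  Kestrel: +80 → 175 ≥ 100
Round 3 — Kestrel shuts down.
No further shutdowns.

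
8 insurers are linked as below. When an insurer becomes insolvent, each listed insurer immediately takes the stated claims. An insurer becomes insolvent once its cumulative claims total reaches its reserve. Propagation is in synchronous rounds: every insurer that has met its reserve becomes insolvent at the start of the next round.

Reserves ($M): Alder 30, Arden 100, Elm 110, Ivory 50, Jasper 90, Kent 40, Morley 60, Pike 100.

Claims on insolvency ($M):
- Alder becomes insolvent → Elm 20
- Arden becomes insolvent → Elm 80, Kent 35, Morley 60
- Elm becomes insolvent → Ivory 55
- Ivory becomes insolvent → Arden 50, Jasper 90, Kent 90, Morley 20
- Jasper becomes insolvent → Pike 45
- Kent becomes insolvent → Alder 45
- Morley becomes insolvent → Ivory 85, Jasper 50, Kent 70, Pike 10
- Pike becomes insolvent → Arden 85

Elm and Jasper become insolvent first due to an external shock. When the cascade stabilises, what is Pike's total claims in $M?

45

Round 1 — Elm, Jasper become insolvent (initial).
  Ivory: +55 → 55 ≥ 50
  Pike: +45 → 45 < 100
Round 2 — Ivory becomes insolvent.
  Arden: +50 → 50 < 100
  Kent: +90 → 90 ≥ 40
  Morley: +20 → 20 < 60
Round 3 — Kent becomes insolvent.
  Alder: +45 → 45 ≥ 30
Round 4 — Alder becomes insolvent.
No further insolvencies.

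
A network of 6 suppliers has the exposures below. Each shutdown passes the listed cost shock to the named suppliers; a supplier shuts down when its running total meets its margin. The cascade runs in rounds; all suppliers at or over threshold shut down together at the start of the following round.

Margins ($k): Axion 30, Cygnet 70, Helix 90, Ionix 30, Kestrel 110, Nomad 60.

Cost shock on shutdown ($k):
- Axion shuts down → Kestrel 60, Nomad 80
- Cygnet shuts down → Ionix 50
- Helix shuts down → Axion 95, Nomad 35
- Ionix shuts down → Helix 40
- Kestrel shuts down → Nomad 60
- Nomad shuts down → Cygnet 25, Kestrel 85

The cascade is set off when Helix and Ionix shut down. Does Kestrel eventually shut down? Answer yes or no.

Round 1 — Helix, Ionix shut down (initial).
  Axion: +95 → 95 ≥ 30
  Nomad: +35 → 35 < 60
Round 2 — Axion shuts down.
  Kestrel: +60 → 60 < 110
  Nomad: +80 → 115 ≥ 60
Round 3 — Nomad shuts down.
  Cygnet: +25 → 25 < 70
  Kestrel: +85 → 145 ≥ 110
Round 4 — Kestrel shuts down.
No further shutdowns.

yes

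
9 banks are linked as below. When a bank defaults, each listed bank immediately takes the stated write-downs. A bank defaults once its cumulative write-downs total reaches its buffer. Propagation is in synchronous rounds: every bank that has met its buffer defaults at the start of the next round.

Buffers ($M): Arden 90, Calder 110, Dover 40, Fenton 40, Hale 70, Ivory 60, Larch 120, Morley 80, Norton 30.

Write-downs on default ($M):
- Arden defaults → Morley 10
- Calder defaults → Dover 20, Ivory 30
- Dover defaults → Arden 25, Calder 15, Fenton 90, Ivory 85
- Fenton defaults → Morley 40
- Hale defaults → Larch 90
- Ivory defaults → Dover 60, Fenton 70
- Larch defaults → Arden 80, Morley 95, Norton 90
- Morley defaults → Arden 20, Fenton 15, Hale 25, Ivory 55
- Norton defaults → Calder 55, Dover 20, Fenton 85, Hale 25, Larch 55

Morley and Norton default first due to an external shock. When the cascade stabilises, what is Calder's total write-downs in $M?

55

Round 1 — Morley, Norton default (initial).
  Arden: +20 → 20 < 90
  Calder: +55 → 55 < 110
  Dover: +20 → 20 < 40
  Fenton: +15+85 → 100 ≥ 40
  Hale: +25+25 → 50 < 70
  Ivory: +55 → 55 < 60
  Larch: +55 → 55 < 120
Round 2 — Fenton defaults.
No further defaults.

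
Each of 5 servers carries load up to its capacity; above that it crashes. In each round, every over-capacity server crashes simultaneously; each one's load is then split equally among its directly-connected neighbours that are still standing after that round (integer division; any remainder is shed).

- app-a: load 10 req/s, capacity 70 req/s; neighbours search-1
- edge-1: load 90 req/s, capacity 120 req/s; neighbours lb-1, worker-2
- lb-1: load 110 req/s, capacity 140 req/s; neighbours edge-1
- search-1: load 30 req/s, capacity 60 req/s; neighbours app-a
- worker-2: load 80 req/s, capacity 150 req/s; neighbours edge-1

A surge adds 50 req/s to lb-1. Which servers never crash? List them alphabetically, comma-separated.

app-a, search-1

Round 1 — lb-1 at 160 > 140. lb-1 crashes.
  lb-1 sheds 160 req/s to edge-1: 160 each.
    edge-1: 90+160 = 250 > 120
Round 2 — edge-1 crashes.
  edge-1 sheds 250 req/s to worker-2: 250 each.
    worker-2: 80+250 = 330 > 150
Round 3 — worker-2 crashes.
  worker-2 sheds 330 req/s: no online neighbours, lost.
No further crashes.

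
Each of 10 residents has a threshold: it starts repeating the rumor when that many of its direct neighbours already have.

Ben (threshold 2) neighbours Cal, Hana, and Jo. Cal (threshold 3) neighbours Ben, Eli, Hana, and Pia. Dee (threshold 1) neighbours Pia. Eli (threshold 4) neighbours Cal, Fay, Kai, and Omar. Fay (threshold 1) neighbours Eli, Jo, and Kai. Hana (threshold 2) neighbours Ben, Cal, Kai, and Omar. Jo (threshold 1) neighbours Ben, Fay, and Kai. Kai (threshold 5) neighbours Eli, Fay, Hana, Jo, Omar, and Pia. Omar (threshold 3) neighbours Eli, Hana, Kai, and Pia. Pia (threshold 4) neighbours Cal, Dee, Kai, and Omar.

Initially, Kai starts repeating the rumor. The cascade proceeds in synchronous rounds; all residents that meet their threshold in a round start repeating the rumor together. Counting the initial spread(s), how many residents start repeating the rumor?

Round 1 — Kai starts repeating the rumor (initial).
Round 2 — checking thresholds:
  Eli: 1 of 4 neighbours < 4, holds.
  Fay: 1 of 3 neighbours ≥ 1, starts repeating the rumor.
  Hana: 1 of 4 neighbours < 2, holds.
  Jo: 1 of 3 neighbours ≥ 1, starts repeating the rumor.
  Omar: 1 of 4 neighbours < 3, holds.
  Pia: 1 of 4 neighbours < 4, holds.
Round 3 — no new spreads; cascade stops.

3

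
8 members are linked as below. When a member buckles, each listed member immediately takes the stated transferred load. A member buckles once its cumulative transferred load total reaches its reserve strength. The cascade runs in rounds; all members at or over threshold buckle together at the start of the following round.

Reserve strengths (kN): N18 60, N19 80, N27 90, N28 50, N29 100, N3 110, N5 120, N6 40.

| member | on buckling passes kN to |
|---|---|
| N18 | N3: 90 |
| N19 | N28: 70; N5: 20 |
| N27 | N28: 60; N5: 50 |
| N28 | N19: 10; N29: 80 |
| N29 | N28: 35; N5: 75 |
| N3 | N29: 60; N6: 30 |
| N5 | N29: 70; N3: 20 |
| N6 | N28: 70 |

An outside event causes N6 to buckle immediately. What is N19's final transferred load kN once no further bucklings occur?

10

Round 1 — N6 buckles (initial).
  N28: +70 → 70 ≥ 50
Round 2 — N28 buckles.
  N19: +10 → 10 < 80
  N29: +80 → 80 < 100
No further bucklings.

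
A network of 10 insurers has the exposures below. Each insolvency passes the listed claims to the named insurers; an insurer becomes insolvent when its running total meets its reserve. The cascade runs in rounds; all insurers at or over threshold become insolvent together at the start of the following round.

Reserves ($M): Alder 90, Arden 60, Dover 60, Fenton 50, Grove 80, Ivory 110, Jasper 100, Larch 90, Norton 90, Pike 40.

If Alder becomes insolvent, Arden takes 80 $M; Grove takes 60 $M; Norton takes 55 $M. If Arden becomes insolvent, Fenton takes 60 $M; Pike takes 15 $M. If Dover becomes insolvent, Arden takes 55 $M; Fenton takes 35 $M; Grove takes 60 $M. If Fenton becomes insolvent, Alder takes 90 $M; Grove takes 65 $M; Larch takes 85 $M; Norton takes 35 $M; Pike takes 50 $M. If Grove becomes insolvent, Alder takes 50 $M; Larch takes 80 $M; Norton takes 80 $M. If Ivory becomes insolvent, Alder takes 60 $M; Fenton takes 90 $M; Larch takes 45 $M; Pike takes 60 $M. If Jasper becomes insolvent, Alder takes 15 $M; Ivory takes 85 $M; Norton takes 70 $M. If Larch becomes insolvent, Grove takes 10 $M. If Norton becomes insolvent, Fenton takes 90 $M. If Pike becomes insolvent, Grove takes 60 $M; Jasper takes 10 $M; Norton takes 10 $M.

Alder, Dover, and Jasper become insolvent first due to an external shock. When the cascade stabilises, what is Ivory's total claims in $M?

85

Round 1 — Alder, Dover, Jasper become insolvent (initial).
  Arden: +80+55 → 135 ≥ 60
  Fenton: +35 → 35 < 50
  Grove: +60+60 → 120 ≥ 80
  Ivory: +85 → 85 < 110
  Norton: +55+70 → 125 ≥ 90
Round 2 — Arden, Grove, Norton become insolvent.
  Fenton: +60+90 → 185 ≥ 50
  Larch: +80 → 80 < 90
  Pike: +15 → 15 < 40
Round 3 — Fenton becomes insolvent.
  Larch: +85 → 165 ≥ 90
  Pike: +50 → 65 ≥ 40
Round 4 — Larch, Pike become insolvent.
No further insolvencies.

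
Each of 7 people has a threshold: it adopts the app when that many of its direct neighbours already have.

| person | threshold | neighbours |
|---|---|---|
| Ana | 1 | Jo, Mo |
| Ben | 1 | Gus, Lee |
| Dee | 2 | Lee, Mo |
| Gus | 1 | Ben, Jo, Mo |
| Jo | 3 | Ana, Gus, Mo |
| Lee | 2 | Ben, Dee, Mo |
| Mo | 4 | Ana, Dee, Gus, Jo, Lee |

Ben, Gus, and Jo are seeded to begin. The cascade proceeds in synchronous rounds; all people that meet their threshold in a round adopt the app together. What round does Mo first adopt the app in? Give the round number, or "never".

never

Round 1 — Ben, Gus, Jo adopt the app (initial).
Round 2 — checking thresholds:
  Ana: 1 of 2 neighbours ≥ 1, adopts the app.
  Lee: 1 of 3 neighbours < 2, holds.
  Mo: 2 of 5 neighbours < 4, holds.
Round 3 — no new adoptions; cascade stops.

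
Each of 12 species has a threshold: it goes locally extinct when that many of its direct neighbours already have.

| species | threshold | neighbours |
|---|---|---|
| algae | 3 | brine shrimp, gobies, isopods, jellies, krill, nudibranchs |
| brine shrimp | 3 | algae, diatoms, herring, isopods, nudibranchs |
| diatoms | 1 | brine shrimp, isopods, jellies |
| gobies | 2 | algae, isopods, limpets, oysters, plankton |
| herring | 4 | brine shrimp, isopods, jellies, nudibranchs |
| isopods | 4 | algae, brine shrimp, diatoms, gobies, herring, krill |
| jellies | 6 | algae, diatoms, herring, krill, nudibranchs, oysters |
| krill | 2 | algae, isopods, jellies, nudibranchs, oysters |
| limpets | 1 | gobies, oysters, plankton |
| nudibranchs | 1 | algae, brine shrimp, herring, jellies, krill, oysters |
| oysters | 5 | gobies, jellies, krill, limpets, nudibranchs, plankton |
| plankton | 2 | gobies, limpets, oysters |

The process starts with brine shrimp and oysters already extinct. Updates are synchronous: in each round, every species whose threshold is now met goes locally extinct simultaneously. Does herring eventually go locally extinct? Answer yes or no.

no

Round 1 — brine shrimp, oysters go locally extinct (initial).
Round 2 — checking thresholds:
  algae: 1 of 6 neighbours < 3, below threshold.
  diatoms: 1 of 3 neighbours ≥ 1, goes locally extinct.
  gobies: 1 of 5 neighbours < 2, below threshold.
  herring: 1 of 4 neighbours < 4, below threshold.
  isopods: 1 of 6 neighbours < 4, below threshold.
  jellies: 1 of 6 neighbours < 6, below threshold.
  krill: 1 of 5 neighbours < 2, below threshold.
  limpets: 1 of 3 neighbours ≥ 1, goes locally extinct.
  nudibranchs: 2 of 6 neighbours ≥ 1, goes locally extinct.
  plankton: 1 of 3 neighbours < 2, below threshold.
Round 3 — checking thresholds:
  algae: 2 of 6 neighbours < 3, below threshold.
  gobies: 2 of 5 neighbours ≥ 2, goes locally extinct.
  herring: 2 of 4 neighbours < 4, below threshold.
  isopods: 2 of 6 neighbours < 4, below threshold.
  jellies: 3 of 6 neighbours < 6, below threshold.
  krill: 2 of 5 neighbours ≥ 2, goes locally extinct.
  plankton: 2 of 3 neighbours ≥ 2, goes locally extinct.
Round 4 — checking thresholds:
  algae: 4 of 6 neighbours ≥ 3, goes locally extinct.
  herring: 2 of 4 neighbours < 4, below threshold.
  isopods: 4 of 6 neighbours ≥ 4, goes locally extinct.
  jellies: 4 of 6 neighbours < 6, below threshold.
Round 5 — no new extinctions; cascade stops.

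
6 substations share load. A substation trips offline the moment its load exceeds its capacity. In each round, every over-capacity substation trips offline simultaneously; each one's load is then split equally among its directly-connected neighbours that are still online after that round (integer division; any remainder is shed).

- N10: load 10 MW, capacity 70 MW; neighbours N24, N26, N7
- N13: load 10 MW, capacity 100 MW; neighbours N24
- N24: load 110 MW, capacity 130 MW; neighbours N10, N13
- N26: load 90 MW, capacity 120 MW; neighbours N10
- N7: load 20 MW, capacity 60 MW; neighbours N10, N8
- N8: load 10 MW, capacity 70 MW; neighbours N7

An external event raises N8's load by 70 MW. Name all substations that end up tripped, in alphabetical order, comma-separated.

Round 1 — N8 at 80 > 70. N8 trips offline.
  N8 sheds 80 MW to N7: 80 each.
    N7: 20+80 = 100 > 60
Round 2 — N7 trips offline.
  N7 sheds 100 MW to N10: 100 each.
    N10: 10+100 = 110 > 70
Round 3 — N10 trips offline.
  N10 sheds 110 MW to N24, N26: 55 each.
    N24: 110+55 = 165 > 130
    N26: 90+55 = 145 > 120
Round 4 — N24, N26 trip offline.
  N24 sheds 165 MW to N13: 165 each.
    N13: 10+165 = 175 > 100
  N26 sheds 145 MW: no online neighbours, lost.
Round 5 — N13 trips offline.
  N13 sheds 175 MW: no online neighbours, lost.
No further trips.

N10, N13, N24, N26, N7, N8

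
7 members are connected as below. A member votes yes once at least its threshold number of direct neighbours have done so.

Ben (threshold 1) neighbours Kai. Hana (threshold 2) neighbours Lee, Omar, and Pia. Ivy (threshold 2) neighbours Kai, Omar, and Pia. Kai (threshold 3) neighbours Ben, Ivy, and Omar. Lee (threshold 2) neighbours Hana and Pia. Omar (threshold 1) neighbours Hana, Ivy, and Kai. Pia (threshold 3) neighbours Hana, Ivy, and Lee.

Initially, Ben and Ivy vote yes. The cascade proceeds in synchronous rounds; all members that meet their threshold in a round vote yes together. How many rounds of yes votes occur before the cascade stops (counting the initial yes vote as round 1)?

Round 1 — Ben, Ivy vote yes (initial).
Round 2 — checking thresholds:
  Kai: 2 of 3 neighbours < 3, not yet.
  Omar: 1 of 3 neighbours ≥ 1, votes yes.
  Pia: 1 of 3 neighbours < 3, not yet.
Round 3 — checking thresholds:
  Hana: 1 of 3 neighbours < 2, not yet.
  Kai: 3 of 3 neighbours ≥ 3, votes yes.
  Pia: 1 of 3 neighbours < 3, not yet.
Round 4 — no new yes votes; cascade stops.

3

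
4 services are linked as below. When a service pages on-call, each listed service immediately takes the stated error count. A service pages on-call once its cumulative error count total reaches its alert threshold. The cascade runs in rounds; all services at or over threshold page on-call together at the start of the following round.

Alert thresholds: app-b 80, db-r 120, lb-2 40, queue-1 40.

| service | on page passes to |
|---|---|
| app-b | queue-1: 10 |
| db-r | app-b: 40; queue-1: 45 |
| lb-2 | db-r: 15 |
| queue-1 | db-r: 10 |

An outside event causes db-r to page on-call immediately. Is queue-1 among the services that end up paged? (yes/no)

yes

Round 1 — db-r pages on-call (initial).
  app-b: +40 → 40 < 80
  queue-1: +45 → 45 ≥ 40
Round 2 — queue-1 pages on-call.
No further pages.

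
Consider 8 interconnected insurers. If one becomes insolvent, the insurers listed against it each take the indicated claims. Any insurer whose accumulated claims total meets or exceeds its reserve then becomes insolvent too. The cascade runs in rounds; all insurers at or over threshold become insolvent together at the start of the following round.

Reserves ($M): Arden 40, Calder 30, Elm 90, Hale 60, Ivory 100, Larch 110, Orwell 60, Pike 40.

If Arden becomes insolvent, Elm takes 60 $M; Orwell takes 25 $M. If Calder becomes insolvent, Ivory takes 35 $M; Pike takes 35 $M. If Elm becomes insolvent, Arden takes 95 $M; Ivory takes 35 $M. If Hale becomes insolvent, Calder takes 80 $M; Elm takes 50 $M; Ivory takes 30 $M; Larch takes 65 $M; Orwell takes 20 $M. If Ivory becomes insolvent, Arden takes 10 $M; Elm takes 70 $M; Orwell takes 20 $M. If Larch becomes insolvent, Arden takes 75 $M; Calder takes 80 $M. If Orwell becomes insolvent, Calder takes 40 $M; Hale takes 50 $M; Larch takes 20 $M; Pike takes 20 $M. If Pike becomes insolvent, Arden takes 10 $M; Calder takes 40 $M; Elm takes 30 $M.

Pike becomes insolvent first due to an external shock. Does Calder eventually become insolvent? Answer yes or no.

Round 1 — Pike becomes insolvent (initial).
  Arden: +10 → 10 < 40
  Calder: +40 → 40 ≥ 30
  Elm: +30 → 30 < 90
Round 2 — Calder becomes insolvent.
  Ivory: +35 → 35 < 100
No further insolvencies.

yes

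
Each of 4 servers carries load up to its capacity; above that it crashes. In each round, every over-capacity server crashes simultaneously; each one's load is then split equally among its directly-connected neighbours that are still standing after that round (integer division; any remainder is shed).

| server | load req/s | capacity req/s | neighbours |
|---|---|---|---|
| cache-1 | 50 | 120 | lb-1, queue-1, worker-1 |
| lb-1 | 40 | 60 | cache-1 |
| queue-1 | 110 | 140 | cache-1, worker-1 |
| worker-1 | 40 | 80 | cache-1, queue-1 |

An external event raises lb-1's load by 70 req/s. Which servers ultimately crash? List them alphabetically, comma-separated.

cache-1, lb-1, queue-1, worker-1

Round 1 — lb-1 at 110 > 60. lb-1 crashes.
  lb-1 sheds 110 req/s to cache-1: 110 each.
    cache-1: 50+110 = 160 > 120
Round 2 — cache-1 crashes.
  cache-1 sheds 160 req/s to queue-1, worker-1: 80 each.
    queue-1: 110+80 = 190 > 140
    worker-1: 40+80 = 120 > 80
Round 3 — queue-1, worker-1 crash.
  queue-1 sheds 190 req/s: no online neighbours, lost.
  worker-1 sheds 120 req/s: no online neighbours, lost.
No further crashes.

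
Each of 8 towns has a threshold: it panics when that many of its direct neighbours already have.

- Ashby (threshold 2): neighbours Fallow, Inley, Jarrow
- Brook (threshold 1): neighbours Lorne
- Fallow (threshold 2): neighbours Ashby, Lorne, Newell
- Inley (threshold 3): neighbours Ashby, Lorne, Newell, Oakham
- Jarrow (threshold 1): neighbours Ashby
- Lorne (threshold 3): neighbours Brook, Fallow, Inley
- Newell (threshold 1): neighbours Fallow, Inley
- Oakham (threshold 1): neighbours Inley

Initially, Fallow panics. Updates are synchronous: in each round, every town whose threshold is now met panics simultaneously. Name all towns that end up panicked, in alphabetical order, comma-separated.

Round 1 — Fallow panics (initial).
Round 2 — checking thresholds:
  Ashby: 1 of 3 neighbours < 2, not yet.
  Lorne: 1 of 3 neighbours < 3, not yet.
  Newell: 1 of 2 neighbours ≥ 1, panics.
Round 3 — no new panics; cascade stops.

Fallow, Newell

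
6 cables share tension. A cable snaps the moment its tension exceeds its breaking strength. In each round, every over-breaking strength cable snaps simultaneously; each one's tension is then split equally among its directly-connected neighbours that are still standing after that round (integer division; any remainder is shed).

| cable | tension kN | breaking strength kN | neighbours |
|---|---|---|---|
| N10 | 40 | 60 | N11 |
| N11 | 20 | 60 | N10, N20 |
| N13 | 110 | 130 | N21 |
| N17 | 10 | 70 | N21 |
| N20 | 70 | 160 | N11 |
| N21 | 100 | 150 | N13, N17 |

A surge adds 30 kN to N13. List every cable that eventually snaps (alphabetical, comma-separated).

N13, N17, N21

Round 1 — N13 at 140 > 130. N13 snaps.
  N13 sheds 140 kN to N21: 140 each.
    N21: 100+140 = 240 > 150
Round 2 — N21 snaps.
  N21 sheds 240 kN to N17: 240 each.
    N17: 10+240 = 250 > 70
Round 3 — N17 snaps.
  N17 sheds 250 kN: no online neighbours, lost.
No further breaks.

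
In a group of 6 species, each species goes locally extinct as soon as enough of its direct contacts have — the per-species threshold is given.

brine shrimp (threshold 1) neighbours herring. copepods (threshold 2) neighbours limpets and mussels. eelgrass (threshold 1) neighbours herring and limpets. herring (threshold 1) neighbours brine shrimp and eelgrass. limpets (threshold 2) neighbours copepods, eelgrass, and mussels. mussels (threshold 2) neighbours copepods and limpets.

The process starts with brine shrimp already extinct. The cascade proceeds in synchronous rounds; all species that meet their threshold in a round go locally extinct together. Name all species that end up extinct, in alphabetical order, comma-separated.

brine shrimp, eelgrass, herring

Round 1 — brine shrimp goes locally extinct (initial).
Round 2 — checking thresholds:
  herring: 1 of 2 neighbours ≥ 1, goes locally extinct.
Round 3 — checking thresholds:
  eelgrass: 1 of 2 neighbours ≥ 1, goes locally extinct.
Round 4 — no new extinctions; cascade stops.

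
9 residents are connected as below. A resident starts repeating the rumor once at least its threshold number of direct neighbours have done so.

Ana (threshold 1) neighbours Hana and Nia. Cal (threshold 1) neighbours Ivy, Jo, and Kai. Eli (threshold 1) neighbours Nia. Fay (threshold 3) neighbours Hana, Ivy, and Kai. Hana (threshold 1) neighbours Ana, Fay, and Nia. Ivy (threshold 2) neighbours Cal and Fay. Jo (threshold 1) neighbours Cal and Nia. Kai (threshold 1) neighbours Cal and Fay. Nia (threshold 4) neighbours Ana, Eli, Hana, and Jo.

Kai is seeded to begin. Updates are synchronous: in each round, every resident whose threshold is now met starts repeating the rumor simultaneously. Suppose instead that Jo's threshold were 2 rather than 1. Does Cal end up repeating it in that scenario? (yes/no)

With Jo's threshold at 2:
Round 1 — Kai starts repeating the rumor (initial).
Round 2 — checking thresholds:
  Cal: 1 of 3 neighbours ≥ 1, starts repeating the rumor.
  Fay: 1 of 3 neighbours < 3, not yet.
Round 3 — no new spreads; cascade stops.

yes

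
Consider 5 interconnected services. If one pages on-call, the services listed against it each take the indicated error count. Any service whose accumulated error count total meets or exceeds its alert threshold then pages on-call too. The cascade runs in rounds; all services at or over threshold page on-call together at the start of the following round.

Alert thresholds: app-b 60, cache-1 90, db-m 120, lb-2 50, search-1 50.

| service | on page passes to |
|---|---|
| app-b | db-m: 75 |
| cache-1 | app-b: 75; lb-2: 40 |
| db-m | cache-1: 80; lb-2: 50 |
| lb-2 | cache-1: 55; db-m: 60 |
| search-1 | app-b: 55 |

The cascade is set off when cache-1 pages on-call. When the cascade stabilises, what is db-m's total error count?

Round 1 — cache-1 pages on-call (initial).
  app-b: +75 → 75 ≥ 60
  lb-2: +40 → 40 < 50
Round 2 — app-b pages on-call.
  db-m: +75 → 75 < 120
No further pages.

75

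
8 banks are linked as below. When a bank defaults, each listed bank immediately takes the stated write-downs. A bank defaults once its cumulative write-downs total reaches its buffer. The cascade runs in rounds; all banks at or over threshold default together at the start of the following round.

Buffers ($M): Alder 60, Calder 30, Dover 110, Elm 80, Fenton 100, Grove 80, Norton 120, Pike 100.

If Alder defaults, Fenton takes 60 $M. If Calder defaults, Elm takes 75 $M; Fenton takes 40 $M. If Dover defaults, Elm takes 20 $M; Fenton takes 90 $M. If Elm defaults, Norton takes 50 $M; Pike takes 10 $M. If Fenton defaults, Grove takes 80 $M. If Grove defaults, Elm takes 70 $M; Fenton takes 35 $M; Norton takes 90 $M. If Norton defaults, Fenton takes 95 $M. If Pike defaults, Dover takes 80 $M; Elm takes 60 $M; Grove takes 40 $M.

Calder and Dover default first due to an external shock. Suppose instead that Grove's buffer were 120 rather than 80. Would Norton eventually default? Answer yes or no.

With Grove's buffer at 120:
Round 1 — Calder, Dover default (initial).
  Elm: +75+20 → 95 ≥ 80
  Fenton: +40+90 → 130 ≥ 100
Round 2 — Elm, Fenton default.
  Grove: +80 → 80 < 120
  Norton: +50 → 50 < 120
  Pike: +10 → 10 < 100
No further defaults.

no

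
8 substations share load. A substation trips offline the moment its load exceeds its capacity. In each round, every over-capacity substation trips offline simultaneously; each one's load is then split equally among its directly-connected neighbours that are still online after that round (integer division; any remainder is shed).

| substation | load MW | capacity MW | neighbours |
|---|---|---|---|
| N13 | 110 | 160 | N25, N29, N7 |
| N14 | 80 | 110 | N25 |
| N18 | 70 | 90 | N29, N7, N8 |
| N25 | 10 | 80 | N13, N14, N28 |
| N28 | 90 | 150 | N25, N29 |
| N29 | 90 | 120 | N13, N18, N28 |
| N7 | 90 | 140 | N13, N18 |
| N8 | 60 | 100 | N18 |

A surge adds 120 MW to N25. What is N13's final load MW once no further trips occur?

153

Round 1 — N25 at 130 > 80. N25 trips offline.
  N25 sheds 130 MW to N13, N14, N28: 43 each (1 lost).
    N13: 110+43 = 153 ≤ 160
    N14: 80+43 = 123 > 110
    N28: 90+43 = 133 ≤ 150
Round 2 — N14 trips offline.
  N14 sheds 123 MW: no online neighbours, lost.
No further trips.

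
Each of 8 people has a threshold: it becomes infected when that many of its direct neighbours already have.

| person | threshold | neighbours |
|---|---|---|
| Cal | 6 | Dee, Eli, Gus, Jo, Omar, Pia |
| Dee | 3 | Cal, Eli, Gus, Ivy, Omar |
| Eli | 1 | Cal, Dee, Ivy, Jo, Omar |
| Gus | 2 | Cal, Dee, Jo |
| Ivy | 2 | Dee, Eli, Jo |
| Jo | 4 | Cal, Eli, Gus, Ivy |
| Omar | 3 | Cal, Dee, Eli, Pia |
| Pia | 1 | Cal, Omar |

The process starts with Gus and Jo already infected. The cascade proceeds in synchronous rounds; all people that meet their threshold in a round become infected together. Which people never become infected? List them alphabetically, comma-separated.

Round 1 — Gus, Jo become infected (initial).
Round 2 — checking thresholds:
  Cal: 2 of 6 neighbours < 6, not yet.
  Dee: 1 of 5 neighbours < 3, not yet.
  Eli: 1 of 5 neighbours ≥ 1, becomes infected.
  Ivy: 1 of 3 neighbours < 2, not yet.
Round 3 — checking thresholds:
  Cal: 3 of 6 neighbours < 6, not yet.
  Dee: 2 of 5 neighbours < 3, not yet.
  Ivy: 2 of 3 neighbours ≥ 2, becomes infected.
  Omar: 1 of 4 neighbours < 3, not yet.
Round 4 — checking thresholds:
  Cal: 3 of 6 neighbours < 6, not yet.
  Dee: 3 of 5 neighbours ≥ 3, becomes infected.
  Omar: 1 of 4 neighbours < 3, not yet.
Round 5 — no new infections; cascade stops.

Cal, Omar, Pia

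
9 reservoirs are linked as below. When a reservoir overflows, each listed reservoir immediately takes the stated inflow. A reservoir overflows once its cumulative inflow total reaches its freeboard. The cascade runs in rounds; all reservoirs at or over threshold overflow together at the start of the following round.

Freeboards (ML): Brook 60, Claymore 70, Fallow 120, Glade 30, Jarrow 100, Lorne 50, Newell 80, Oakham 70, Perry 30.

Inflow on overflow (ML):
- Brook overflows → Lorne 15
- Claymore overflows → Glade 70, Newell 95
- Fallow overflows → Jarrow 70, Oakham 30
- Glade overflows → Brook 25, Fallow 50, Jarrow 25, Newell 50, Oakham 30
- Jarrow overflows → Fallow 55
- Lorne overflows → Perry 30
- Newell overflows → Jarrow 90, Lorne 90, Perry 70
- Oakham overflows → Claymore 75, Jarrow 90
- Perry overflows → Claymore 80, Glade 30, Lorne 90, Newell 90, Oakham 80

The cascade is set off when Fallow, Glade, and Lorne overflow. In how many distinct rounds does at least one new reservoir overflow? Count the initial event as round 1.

4

Round 1 — Fallow, Glade, Lorne overflow (initial).
  Brook: +25 → 25 < 60
  Jarrow: +70+25 → 95 < 100
  Newell: +50 → 50 < 80
  Oakham: +30+30 → 60 < 70
  Perry: +30 → 30 ≥ 30
Round 2 — Perry overflows.
  Claymore: +80 → 80 ≥ 70
  Newell: +90 → 140 ≥ 80
  Oakham: +80 → 140 ≥ 70
Round 3 — Claymore, Newell, Oakham overflow.
  Jarrow: +90+90 → 275 ≥ 100
Round 4 — Jarrow overflows.
No further overflows.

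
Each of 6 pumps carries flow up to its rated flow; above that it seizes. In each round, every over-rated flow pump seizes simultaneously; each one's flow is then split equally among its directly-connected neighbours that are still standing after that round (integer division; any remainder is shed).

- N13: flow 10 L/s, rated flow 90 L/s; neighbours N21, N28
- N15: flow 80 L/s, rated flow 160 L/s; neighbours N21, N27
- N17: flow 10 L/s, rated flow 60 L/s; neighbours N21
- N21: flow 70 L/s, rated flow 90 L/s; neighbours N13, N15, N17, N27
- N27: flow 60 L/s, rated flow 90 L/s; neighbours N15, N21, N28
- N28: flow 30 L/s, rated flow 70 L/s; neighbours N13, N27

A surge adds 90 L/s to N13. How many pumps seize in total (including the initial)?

5

Round 1 — N13 at 100 > 90. N13 seizes.
  N13 sheds 100 L/s to N21, N28: 50 each.
    N21: 70+50 = 120 > 90
    N28: 30+50 = 80 > 70
Round 2 — N21, N28 seize.
  N21 sheds 120 L/s to N15, N17, N27: 40 each.
    N15: 80+40 = 120 ≤ 160
    N17: 10+40 = 50 ≤ 60
    N27: 60+40 = 100 > 90
  N28 sheds 80 L/s to N27: 80 each.
    N27: 100+80 = 180 > 90
Round 3 — N27 seizes.
  N27 sheds 180 L/s to N15: 180 each.
    N15: 120+180 = 300 > 160
Round 4 — N15 seizes.
  N15 sheds 300 L/s: no online neighbours, lost.
No further seizures.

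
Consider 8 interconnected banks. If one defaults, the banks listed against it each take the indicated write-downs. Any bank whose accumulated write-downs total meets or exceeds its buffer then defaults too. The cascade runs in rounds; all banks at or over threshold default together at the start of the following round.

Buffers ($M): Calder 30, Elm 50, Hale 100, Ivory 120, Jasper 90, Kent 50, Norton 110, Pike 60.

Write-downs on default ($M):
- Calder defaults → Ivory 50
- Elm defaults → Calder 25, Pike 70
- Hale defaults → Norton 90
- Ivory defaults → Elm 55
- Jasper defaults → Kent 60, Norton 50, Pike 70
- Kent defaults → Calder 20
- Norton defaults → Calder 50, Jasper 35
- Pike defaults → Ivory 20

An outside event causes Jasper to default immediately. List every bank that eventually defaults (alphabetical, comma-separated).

Round 1 — Jasper defaults (initial).
  Kent: +60 → 60 ≥ 50
  Norton: +50 → 50 < 110
  Pike: +70 → 70 ≥ 60
Round 2 — Kent, Pike default.
  Calder: +20 → 20 < 30
  Ivory: +20 → 20 < 120
No further defaults.

Jasper, Kent, Pike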